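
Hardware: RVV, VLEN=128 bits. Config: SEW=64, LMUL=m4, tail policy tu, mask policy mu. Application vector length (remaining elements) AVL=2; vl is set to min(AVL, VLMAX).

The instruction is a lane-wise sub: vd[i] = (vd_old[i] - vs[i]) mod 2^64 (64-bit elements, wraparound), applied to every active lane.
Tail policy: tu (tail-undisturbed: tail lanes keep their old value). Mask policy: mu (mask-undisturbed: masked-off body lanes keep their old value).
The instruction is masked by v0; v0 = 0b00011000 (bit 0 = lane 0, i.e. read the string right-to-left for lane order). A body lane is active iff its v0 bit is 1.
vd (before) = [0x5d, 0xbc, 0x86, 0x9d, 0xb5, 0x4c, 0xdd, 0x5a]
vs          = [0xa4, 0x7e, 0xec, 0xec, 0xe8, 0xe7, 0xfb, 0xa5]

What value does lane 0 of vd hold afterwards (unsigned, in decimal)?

VLMAX = (128 × 4) / 64 = 8 lanes
AVL=2 ≤ VLMAX=8, so vl = 2
lane  0: mask-off/keep ⇒ 0x5d
lane  1: mask-off/keep ⇒ 0xbc
lane  2: tail/keep ⇒ 0x86
lane  3: tail/keep ⇒ 0x9d
lane  4: tail/keep ⇒ 0xb5
lane  5: tail/keep ⇒ 0x4c
lane  6: tail/keep ⇒ 0xdd
lane  7: tail/keep ⇒ 0x5a

vd[0] = 93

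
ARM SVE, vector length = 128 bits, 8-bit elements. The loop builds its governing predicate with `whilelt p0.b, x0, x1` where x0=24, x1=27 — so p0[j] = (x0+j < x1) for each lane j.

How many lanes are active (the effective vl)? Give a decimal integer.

register lanes = 128/8 = 16
p0[j] = (24+j < 27); true for j=0..2 → 3 lanes set

vl = 3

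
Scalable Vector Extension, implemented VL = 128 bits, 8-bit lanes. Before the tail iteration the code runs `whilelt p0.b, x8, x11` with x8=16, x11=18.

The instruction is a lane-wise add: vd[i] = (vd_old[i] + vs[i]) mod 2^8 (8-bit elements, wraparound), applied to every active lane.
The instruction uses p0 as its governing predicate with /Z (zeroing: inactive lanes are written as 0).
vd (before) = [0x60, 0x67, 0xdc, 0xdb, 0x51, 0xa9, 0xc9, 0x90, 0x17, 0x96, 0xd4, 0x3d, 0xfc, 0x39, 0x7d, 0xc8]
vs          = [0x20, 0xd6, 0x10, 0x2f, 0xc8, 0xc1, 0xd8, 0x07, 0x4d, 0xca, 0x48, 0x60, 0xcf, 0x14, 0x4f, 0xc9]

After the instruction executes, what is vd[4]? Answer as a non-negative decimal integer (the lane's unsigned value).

register lanes = 128/8 = 16
active while 16+j < 18, i.e. j ∈ [0,2) capped at 16 ⇒ 2
  i=0: add(0x60,0x20) → 128
  i=1: add(0x67,0xd6) → 61
  i=2: tail/zero → 0
  i=3: tail/zero → 0
  i=4: tail/zero → 0
  i=5: tail/zero → 0
  i=6: tail/zero → 0
  i=7: tail/zero → 0
  i=8: tail/zero → 0
  i=9: tail/zero → 0
  i=10: tail/zero → 0
  i=11: tail/zero → 0
  i=12: tail/zero → 0
  i=13: tail/zero → 0
  i=14: tail/zero → 0
  i=15: tail/zero → 0

vd[4] = 0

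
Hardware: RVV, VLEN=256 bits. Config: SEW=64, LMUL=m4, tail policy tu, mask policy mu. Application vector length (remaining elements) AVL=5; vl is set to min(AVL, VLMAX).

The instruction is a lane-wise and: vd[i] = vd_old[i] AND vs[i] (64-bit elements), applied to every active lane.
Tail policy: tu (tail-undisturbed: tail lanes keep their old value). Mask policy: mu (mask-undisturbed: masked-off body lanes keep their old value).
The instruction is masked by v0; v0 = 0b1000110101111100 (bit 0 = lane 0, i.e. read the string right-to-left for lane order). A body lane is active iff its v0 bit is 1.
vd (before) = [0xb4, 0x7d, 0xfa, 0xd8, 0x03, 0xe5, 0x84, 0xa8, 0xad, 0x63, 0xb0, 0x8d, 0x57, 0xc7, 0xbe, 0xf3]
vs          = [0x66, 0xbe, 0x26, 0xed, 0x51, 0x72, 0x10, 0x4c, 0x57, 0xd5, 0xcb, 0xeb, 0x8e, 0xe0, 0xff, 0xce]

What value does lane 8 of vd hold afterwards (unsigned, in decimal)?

vd[8] = 173

VLMAX = (256 × 4) / 64 = 16 lanes
vl ← min(5, 16) = 5
[0] mask-off/keep = 0xb4
[1] mask-off/keep = 0x7d
[2] and(0xfa,0x26) = 0x22
[3] and(0xd8,0xed) = 0xc8
[4] and(0x03,0x51) = 0x01
[5] tail/keep = 0xe5
[6] tail/keep = 0x84
[7] tail/keep = 0xa8
[8] tail/keep = 0xad
[9] tail/keep = 0x63
[10] tail/keep = 0xb0
[11] tail/keep = 0x8d
[12] tail/keep = 0x57
[13] tail/keep = 0xc7
[14] tail/keep = 0xbe
[15] tail/keep = 0xf3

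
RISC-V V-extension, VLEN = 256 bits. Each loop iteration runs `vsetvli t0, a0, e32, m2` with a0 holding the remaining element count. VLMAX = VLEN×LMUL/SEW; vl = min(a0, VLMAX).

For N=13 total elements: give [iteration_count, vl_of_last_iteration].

VLMAX = VLEN×LMUL/SEW = 256×2/32 = 16
N=13: ⌈13/16⌉ = 1 iters; last vl = 13 − 0×16 = 13

[iterations, last_vl] = [1, 13]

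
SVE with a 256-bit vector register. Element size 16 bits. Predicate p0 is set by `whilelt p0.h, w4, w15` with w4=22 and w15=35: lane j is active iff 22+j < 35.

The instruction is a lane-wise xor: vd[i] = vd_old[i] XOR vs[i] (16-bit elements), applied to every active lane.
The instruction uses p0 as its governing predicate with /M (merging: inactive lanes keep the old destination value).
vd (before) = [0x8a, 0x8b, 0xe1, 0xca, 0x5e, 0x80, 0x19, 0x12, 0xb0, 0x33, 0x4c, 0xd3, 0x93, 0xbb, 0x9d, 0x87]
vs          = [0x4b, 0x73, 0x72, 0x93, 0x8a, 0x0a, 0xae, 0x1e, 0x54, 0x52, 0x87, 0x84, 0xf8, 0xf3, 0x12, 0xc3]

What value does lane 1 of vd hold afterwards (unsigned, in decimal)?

vd[1] = 248

256-bit reg / 16-bit elem → 16 lanes
active while 22+j < 35, i.e. j ∈ [0,13) capped at 16 ⇒ 13
lane  0: xor(0x8a,0x4b) ⇒ 0xc1
lane  1: xor(0x8b,0x73) ⇒ 0xf8
lane  2: xor(0xe1,0x72) ⇒ 0x93
lane  3: xor(0xca,0x93) ⇒ 0x59
lane  4: xor(0x5e,0x8a) ⇒ 0xd4
lane  5: xor(0x80,0x0a) ⇒ 0x8a
lane  6: xor(0x19,0xae) ⇒ 0xb7
lane  7: xor(0x12,0x1e) ⇒ 0x0c
lane  8: xor(0xb0,0x54) ⇒ 0xe4
lane  9: xor(0x33,0x52) ⇒ 0x61
lane 10: xor(0x4c,0x87) ⇒ 0xcb
lane 11: xor(0xd3,0x84) ⇒ 0x57
lane 12: xor(0x93,0xf8) ⇒ 0x6b
lane 13: tail/keep ⇒ 0xbb
lane 14: tail/keep ⇒ 0x9d
lane 15: tail/keep ⇒ 0x87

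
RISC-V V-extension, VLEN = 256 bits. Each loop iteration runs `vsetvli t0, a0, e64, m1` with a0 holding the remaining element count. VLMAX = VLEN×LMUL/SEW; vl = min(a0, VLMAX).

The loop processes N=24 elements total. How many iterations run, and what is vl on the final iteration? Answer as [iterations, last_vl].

VLMAX = VLEN×LMUL/SEW = 256×1/64 = 4
N=24: ⌈24/4⌉ = 6 iters; last vl = 24 − 5×4 = 4

[iterations, last_vl] = [6, 4]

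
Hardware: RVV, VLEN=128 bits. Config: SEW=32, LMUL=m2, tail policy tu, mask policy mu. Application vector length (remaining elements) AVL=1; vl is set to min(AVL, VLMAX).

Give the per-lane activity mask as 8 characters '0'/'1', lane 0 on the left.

VLMAX = (128 × 2) / 32 = 8 lanes
vl ← min(1, 8) = 1
bits (lane 0 leftmost): 10000000

predicate = 10000000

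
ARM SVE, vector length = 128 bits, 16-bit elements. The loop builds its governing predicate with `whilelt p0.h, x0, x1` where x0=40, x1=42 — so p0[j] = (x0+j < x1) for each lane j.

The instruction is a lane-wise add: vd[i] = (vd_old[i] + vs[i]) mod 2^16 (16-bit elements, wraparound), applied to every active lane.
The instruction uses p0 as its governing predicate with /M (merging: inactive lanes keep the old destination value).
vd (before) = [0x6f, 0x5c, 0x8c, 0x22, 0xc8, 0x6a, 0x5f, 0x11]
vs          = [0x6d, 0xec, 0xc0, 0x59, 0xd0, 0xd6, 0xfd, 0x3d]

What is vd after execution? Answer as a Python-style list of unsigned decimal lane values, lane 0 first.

lane count: 128 div 16 = 8
p0[j] = (40+j < 42); true for j=0..1 → 2 lanes set
  i=0: add(0x6f,0x6d) → 220
  i=1: add(0x5c,0xec) → 328
  i=2: tail/keep → 140
  i=3: tail/keep → 34
  i=4: tail/keep → 200
  i=5: tail/keep → 106
  i=6: tail/keep → 95
  i=7: tail/keep → 17

vd = [220, 328, 140, 34, 200, 106, 95, 17]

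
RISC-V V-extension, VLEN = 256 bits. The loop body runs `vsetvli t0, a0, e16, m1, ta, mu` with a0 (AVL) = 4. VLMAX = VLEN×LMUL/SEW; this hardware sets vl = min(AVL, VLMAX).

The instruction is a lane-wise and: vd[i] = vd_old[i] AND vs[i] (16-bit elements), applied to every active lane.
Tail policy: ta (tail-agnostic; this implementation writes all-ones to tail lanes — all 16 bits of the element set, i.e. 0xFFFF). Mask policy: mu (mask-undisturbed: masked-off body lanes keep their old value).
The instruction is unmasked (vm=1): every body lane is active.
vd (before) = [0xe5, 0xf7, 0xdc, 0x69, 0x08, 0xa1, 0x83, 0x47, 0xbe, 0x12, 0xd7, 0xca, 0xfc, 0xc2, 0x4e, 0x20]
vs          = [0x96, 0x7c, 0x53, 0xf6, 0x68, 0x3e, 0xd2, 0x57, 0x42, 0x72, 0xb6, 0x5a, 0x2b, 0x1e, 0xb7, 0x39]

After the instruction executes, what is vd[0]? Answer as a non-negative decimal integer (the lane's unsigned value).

VLMAX = VLEN×LMUL/SEW = 256×1/16 = 16
vl = min(AVL, VLMAX) = min(4, 16) = 4
lane  0: and(0xe5,0x96) ⇒ 0x84
lane  1: and(0xf7,0x7c) ⇒ 0x74
lane  2: and(0xdc,0x53) ⇒ 0x50
lane  3: and(0x69,0xf6) ⇒ 0x60
lane  4: tail/ones ⇒ 0xffff
lane  5: tail/ones ⇒ 0xffff
lane  6: tail/ones ⇒ 0xffff
lane  7: tail/ones ⇒ 0xffff
lane  8: tail/ones ⇒ 0xffff
lane  9: tail/ones ⇒ 0xffff
lane 10: tail/ones ⇒ 0xffff
lane 11: tail/ones ⇒ 0xffff
lane 12: tail/ones ⇒ 0xffff
lane 13: tail/ones ⇒ 0xffff
lane 14: tail/ones ⇒ 0xffff
lane 15: tail/ones ⇒ 0xffff

vd[0] = 132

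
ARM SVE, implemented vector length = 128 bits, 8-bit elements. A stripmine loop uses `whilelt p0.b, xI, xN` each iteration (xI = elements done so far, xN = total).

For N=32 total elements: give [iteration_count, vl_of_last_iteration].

lane count: 128 div 8 = 16
iterations = ceil(32/16) = 2; final-pass vl = 16

[iterations, last_vl] = [2, 16]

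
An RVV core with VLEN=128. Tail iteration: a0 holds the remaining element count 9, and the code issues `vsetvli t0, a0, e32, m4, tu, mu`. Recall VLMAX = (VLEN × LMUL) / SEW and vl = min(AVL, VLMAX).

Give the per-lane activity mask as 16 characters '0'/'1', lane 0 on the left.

VLMAX = (128 × 4) / 32 = 16 lanes
vl = min(AVL, VLMAX) = min(9, 16) = 9
bits (lane 0 leftmost): 1111111110000000

predicate = 1111111110000000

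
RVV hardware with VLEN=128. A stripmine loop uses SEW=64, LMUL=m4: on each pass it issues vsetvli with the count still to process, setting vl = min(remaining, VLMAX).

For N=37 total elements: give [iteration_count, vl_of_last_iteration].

VLMAX = VLEN×LMUL/SEW = 128×4/64 = 8
37 elements at 8/iter → 5 passes, remainder 5 on the last

[iterations, last_vl] = [5, 5]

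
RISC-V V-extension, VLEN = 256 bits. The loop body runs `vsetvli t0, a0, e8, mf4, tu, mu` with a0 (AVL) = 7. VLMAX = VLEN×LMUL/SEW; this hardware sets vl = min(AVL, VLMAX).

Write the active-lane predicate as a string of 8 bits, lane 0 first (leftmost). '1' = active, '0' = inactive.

VLMAX = VLEN×LMUL/SEW = 256×1/4/8 = 8
vl = min(AVL, VLMAX) = min(7, 8) = 7
bits (lane 0 leftmost): 11111110

predicate = 11111110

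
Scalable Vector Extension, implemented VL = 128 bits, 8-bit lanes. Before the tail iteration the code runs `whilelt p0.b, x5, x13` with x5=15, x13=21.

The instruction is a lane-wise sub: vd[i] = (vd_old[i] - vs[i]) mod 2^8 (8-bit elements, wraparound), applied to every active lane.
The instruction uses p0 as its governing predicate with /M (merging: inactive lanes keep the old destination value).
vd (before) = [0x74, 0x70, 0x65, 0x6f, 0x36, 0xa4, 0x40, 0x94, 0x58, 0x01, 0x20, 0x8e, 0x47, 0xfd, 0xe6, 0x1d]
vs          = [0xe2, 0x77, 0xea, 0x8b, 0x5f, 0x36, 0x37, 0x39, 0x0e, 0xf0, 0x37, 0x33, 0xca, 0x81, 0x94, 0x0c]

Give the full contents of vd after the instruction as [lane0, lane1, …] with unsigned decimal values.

register lanes = 128/8 = 16
active while 15+j < 21, i.e. j ∈ [0,6) capped at 16 ⇒ 6
vd[0] sub(0x74,0xe2) -> 0x92
vd[1] sub(0x70,0x77) -> 0xf9
vd[2] sub(0x65,0xea) -> 0x7b
vd[3] sub(0x6f,0x8b) -> 0xe4
vd[4] sub(0x36,0x5f) -> 0xd7
vd[5] sub(0xa4,0x36) -> 0x6e
vd[6] tail/keep -> 0x40
vd[7] tail/keep -> 0x94
vd[8] tail/keep -> 0x58
vd[9] tail/keep -> 0x01
vd[10] tail/keep -> 0x20
vd[11] tail/keep -> 0x8e
vd[12] tail/keep -> 0x47
vd[13] tail/keep -> 0xfd
vd[14] tail/keep -> 0xe6
vd[15] tail/keep -> 0x1d

vd = [146, 249, 123, 228, 215, 110, 64, 148, 88, 1, 32, 142, 71, 253, 230, 29]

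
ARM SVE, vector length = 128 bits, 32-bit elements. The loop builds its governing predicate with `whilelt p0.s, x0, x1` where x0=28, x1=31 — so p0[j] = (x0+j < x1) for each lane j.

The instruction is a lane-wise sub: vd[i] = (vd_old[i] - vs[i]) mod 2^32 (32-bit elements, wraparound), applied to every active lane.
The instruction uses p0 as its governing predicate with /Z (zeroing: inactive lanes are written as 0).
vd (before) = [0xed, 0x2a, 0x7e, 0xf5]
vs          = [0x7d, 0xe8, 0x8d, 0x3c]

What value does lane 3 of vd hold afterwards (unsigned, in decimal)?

register lanes = 128/32 = 4
active while 28+j < 31, i.e. j ∈ [0,3) capped at 4 ⇒ 3
vd[0] sub(0xed,0x7d) -> 0x70
vd[1] sub(0x2a,0xe8) -> 0xffffff42
vd[2] sub(0x7e,0x8d) -> 0xfffffff1
vd[3] tail/zero -> 0x00

vd[3] = 0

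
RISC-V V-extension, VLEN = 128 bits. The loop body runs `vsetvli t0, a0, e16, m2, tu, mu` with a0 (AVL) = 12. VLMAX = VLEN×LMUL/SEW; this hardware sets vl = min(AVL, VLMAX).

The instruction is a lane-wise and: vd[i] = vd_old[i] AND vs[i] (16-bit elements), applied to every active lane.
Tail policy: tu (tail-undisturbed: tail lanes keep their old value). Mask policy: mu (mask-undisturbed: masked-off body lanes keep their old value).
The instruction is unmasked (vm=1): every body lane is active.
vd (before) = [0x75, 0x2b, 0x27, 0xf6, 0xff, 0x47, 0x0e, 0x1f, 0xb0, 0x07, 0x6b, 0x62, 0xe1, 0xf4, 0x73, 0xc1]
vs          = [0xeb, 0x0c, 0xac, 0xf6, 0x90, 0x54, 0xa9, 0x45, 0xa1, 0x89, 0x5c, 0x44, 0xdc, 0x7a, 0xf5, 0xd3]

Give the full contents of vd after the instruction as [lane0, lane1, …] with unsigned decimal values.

VLMAX = (128 × 2) / 16 = 16 lanes
AVL=12 ≤ VLMAX=16, so vl = 12
  i=0: and(0x75,0xeb) → 97
  i=1: and(0x2b,0x0c) → 8
  i=2: and(0x27,0xac) → 36
  i=3: and(0xf6,0xf6) → 246
  i=4: and(0xff,0x90) → 144
  i=5: and(0x47,0x54) → 68
  i=6: and(0x0e,0xa9) → 8
  i=7: and(0x1f,0x45) → 5
  i=8: and(0xb0,0xa1) → 160
  i=9: and(0x07,0x89) → 1
  i=10: and(0x6b,0x5c) → 72
  i=11: and(0x62,0x44) → 64
  i=12: tail/keep → 225
  i=13: tail/keep → 244
  i=14: tail/keep → 115
  i=15: tail/keep → 193

vd = [97, 8, 36, 246, 144, 68, 8, 5, 160, 1, 72, 64, 225, 244, 115, 193]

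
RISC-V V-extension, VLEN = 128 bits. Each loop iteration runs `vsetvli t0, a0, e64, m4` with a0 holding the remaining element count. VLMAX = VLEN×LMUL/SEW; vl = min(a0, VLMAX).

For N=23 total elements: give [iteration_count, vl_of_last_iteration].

lanes per group: 128·4/64 = 8
N=23: ⌈23/8⌉ = 3 iters; last vl = 23 − 2×8 = 7

[iterations, last_vl] = [3, 7]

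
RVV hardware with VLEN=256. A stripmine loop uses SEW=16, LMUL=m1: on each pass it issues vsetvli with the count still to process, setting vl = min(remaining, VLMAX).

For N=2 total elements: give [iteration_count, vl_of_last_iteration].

lanes per group: 256·1/16 = 16
N=2: ⌈2/16⌉ = 1 iters; last vl = 2 − 0×16 = 2

[iterations, last_vl] = [1, 2]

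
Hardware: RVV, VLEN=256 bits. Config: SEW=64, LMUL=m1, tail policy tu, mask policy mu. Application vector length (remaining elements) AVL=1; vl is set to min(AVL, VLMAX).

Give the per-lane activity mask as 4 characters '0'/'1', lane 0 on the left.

predicate = 1000

VLMAX = (256 × 1) / 64 = 4 lanes
vl ← min(1, 4) = 1
bits (lane 0 leftmost): 1000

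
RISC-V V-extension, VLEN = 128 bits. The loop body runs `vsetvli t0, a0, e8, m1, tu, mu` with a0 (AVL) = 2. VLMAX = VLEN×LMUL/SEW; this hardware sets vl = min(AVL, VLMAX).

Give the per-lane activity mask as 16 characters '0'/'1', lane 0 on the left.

VLMAX = VLEN×LMUL/SEW = 128×1/8 = 16
vl ← min(2, 16) = 2
bits (lane 0 leftmost): 1100000000000000

predicate = 1100000000000000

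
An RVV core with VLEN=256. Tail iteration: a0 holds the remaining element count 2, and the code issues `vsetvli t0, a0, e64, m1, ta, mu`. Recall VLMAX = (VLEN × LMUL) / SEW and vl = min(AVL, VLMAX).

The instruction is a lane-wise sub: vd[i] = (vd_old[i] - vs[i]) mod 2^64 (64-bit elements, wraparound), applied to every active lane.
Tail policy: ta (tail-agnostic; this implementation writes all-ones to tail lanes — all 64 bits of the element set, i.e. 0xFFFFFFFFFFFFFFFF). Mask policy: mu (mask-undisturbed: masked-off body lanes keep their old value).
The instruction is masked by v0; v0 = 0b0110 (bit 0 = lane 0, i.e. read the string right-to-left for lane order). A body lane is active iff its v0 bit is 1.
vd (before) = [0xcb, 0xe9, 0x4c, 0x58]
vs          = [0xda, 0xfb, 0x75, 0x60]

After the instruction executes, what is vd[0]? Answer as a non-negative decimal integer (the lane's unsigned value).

vd[0] = 203

VLMAX = (256 × 1) / 64 = 4 lanes
AVL=2 ≤ VLMAX=4, so vl = 2
vd[0] mask-off/keep -> 0xcb
vd[1] sub(0xe9,0xfb) -> 0xffffffffffffffee
vd[2] tail/ones -> 0xffffffffffffffff
vd[3] tail/ones -> 0xffffffffffffffff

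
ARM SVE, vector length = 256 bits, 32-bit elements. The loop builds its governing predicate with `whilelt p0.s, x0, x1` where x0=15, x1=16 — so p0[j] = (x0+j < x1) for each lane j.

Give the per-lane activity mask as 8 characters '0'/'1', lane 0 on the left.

predicate = 10000000

lane count: 256 div 32 = 8
active while 15+j < 16, i.e. j ∈ [0,1) capped at 8 ⇒ 1
bits (lane 0 leftmost): 10000000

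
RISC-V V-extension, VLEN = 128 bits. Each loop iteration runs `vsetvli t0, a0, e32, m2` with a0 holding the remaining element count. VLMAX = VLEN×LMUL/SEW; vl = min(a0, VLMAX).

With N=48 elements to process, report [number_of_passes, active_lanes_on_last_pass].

[iterations, last_vl] = [6, 8]

lanes per group: 128·2/32 = 8
iterations = ceil(48/8) = 6; final-pass vl = 8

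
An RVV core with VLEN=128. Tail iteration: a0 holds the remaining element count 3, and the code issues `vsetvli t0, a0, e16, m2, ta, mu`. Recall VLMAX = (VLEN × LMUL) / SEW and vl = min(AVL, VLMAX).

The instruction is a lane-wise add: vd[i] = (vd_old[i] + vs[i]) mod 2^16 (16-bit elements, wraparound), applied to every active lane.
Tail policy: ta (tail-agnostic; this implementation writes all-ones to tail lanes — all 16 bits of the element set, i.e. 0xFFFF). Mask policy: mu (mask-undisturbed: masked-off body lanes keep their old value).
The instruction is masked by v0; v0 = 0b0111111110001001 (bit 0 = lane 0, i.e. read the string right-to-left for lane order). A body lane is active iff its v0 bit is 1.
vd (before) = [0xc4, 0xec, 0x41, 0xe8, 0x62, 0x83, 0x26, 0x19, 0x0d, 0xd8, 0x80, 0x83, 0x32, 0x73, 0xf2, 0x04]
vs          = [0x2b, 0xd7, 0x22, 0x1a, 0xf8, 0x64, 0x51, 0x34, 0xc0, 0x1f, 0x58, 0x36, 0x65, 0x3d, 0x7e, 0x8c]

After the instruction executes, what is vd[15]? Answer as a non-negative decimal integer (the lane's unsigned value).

vd[15] = 65535

VLMAX = VLEN×LMUL/SEW = 128×2/16 = 16
vl ← min(3, 16) = 3
[0] add(0xc4,0x2b) = 0xef
[1] mask-off/keep = 0xec
[2] mask-off/keep = 0x41
[3] tail/ones = 0xffff
[4] tail/ones = 0xffff
[5] tail/ones = 0xffff
[6] tail/ones = 0xffff
[7] tail/ones = 0xffff
[8] tail/ones = 0xffff
[9] tail/ones = 0xffff
[10] tail/ones = 0xffff
[11] tail/ones = 0xffff
[12] tail/ones = 0xffff
[13] tail/ones = 0xffff
[14] tail/ones = 0xffff
[15] tail/ones = 0xffff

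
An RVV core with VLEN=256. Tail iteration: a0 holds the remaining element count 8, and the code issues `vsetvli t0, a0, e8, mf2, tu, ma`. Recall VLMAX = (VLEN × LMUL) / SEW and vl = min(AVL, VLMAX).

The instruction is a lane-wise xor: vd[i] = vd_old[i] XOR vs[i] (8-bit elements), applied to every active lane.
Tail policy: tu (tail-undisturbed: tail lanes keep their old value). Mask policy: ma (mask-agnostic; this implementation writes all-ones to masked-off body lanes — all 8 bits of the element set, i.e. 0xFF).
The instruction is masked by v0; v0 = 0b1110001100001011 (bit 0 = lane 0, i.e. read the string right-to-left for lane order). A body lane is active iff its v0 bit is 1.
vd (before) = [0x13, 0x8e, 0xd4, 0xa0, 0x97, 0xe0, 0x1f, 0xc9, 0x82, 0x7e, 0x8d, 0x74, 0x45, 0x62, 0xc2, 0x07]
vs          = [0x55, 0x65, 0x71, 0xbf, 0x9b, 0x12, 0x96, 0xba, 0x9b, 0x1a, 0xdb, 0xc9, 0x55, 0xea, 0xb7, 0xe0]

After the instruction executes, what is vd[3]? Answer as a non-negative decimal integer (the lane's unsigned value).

vd[3] = 31

VLMAX = (256 × 1/2) / 8 = 16 lanes
AVL=8 ≤ VLMAX=16, so vl = 8
vd[0] xor(0x13,0x55) -> 0x46
vd[1] xor(0x8e,0x65) -> 0xeb
vd[2] mask-off/ones -> 0xff
vd[3] xor(0xa0,0xbf) -> 0x1f
vd[4] mask-off/ones -> 0xff
vd[5] mask-off/ones -> 0xff
vd[6] mask-off/ones -> 0xff
vd[7] mask-off/ones -> 0xff
vd[8] tail/keep -> 0x82
vd[9] tail/keep -> 0x7e
vd[10] tail/keep -> 0x8d
vd[11] tail/keep -> 0x74
vd[12] tail/keep -> 0x45
vd[13] tail/keep -> 0x62
vd[14] tail/keep -> 0xc2
vd[15] tail/keep -> 0x07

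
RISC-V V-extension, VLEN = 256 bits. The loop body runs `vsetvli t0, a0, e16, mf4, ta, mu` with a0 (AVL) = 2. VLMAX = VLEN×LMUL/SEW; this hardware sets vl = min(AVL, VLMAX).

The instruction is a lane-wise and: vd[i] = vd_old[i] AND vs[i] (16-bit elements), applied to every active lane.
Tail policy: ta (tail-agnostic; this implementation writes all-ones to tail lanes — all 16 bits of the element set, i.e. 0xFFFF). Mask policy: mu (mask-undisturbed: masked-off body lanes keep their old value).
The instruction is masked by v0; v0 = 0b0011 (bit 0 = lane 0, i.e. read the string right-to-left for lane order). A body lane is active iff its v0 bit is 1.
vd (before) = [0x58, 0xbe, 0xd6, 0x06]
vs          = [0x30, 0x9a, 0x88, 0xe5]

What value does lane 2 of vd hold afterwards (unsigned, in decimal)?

VLMAX = (256 × 1/4) / 16 = 4 lanes
AVL=2 ≤ VLMAX=4, so vl = 2
vd[0] and(0x58,0x30) -> 0x10
vd[1] and(0xbe,0x9a) -> 0x9a
vd[2] tail/ones -> 0xffff
vd[3] tail/ones -> 0xffff

vd[2] = 65535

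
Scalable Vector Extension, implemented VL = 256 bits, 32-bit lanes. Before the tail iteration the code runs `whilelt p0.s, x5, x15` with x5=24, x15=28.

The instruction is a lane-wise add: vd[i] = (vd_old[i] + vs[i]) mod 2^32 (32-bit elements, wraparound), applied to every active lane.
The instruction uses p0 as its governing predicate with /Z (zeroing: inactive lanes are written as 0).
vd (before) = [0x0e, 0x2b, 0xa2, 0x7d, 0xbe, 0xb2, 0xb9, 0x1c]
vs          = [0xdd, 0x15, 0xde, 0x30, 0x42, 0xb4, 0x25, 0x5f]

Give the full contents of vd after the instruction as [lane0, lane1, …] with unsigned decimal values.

256-bit reg / 32-bit elem → 8 lanes
active while 24+j < 28, i.e. j ∈ [0,4) capped at 8 ⇒ 4
  i=0: add(0x0e,0xdd) → 235
  i=1: add(0x2b,0x15) → 64
  i=2: add(0xa2,0xde) → 384
  i=3: add(0x7d,0x30) → 173
  i=4: tail/zero → 0
  i=5: tail/zero → 0
  i=6: tail/zero → 0
  i=7: tail/zero → 0

vd = [235, 64, 384, 173, 0, 0, 0, 0]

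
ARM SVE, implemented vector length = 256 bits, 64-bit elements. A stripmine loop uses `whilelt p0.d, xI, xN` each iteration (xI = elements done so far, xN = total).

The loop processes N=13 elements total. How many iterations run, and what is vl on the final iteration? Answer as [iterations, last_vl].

[iterations, last_vl] = [4, 1]

256-bit reg / 64-bit elem → 4 lanes
iterations = ceil(13/4) = 4; final-pass vl = 1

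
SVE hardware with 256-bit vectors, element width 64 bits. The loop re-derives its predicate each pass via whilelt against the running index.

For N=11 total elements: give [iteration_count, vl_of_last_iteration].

256-bit reg / 64-bit elem → 4 lanes
iterations = ceil(11/4) = 3; final-pass vl = 3

[iterations, last_vl] = [3, 3]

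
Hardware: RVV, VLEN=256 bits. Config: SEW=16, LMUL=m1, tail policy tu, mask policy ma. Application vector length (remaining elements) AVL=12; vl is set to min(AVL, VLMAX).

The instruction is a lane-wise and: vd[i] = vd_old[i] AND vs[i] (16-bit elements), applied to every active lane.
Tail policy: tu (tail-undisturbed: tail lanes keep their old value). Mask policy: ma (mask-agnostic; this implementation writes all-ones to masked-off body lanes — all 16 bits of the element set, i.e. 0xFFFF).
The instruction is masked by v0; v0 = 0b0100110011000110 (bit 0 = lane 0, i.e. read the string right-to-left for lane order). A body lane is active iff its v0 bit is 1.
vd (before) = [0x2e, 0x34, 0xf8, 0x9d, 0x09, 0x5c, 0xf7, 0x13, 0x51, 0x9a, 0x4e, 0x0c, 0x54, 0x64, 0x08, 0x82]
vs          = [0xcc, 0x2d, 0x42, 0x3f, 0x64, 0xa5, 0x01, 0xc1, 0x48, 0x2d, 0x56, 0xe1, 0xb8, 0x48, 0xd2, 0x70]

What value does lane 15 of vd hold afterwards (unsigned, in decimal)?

VLMAX = (256 × 1) / 16 = 16 lanes
vl ← min(12, 16) = 12
vd[0] mask-off/ones -> 0xffff
vd[1] and(0x34,0x2d) -> 0x24
vd[2] and(0xf8,0x42) -> 0x40
vd[3] mask-off/ones -> 0xffff
vd[4] mask-off/ones -> 0xffff
vd[5] mask-off/ones -> 0xffff
vd[6] and(0xf7,0x01) -> 0x01
vd[7] and(0x13,0xc1) -> 0x01
vd[8] mask-off/ones -> 0xffff
vd[9] mask-off/ones -> 0xffff
vd[10] and(0x4e,0x56) -> 0x46
vd[11] and(0x0c,0xe1) -> 0x00
vd[12] tail/keep -> 0x54
vd[13] tail/keep -> 0x64
vd[14] tail/keep -> 0x08
vd[15] tail/keep -> 0x82

vd[15] = 130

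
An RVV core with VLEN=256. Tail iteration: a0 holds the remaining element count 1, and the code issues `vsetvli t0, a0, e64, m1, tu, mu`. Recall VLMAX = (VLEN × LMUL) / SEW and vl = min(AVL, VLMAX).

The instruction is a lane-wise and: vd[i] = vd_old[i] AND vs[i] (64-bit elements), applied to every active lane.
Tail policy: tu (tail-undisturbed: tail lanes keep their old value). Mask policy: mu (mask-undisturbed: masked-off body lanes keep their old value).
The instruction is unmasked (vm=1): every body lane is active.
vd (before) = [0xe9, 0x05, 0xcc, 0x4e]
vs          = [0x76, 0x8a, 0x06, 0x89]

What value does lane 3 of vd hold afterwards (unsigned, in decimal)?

vd[3] = 78

VLMAX = VLEN×LMUL/SEW = 256×1/64 = 4
AVL=1 ≤ VLMAX=4, so vl = 1
  i=0: and(0xe9,0x76) → 96
  i=1: tail/keep → 5
  i=2: tail/keep → 204
  i=3: tail/keep → 78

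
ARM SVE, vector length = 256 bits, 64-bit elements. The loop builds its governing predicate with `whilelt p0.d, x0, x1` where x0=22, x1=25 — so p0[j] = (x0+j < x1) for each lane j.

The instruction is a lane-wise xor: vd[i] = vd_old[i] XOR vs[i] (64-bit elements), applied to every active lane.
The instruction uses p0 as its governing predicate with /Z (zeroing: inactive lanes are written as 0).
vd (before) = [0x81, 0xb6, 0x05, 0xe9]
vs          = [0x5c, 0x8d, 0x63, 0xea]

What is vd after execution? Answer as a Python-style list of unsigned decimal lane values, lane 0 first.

lane count: 256 div 64 = 4
p0[j] = (22+j < 25); true for j=0..2 → 3 lanes set
  i=0: xor(0x81,0x5c) → 221
  i=1: xor(0xb6,0x8d) → 59
  i=2: xor(0x05,0x63) → 102
  i=3: tail/zero → 0

vd = [221, 59, 102, 0]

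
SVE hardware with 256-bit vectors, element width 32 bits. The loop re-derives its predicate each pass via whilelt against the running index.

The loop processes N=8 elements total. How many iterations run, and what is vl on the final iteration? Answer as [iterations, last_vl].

register lanes = 256/32 = 8
N=8: ⌈8/8⌉ = 1 iters; last vl = 8 − 0×8 = 8

[iterations, last_vl] = [1, 8]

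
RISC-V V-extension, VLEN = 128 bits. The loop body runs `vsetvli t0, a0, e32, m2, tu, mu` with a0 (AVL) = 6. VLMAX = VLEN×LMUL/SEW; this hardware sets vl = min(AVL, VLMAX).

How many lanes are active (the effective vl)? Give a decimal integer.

vl = 6

VLMAX = VLEN×LMUL/SEW = 128×2/32 = 8
vl ← min(6, 8) = 6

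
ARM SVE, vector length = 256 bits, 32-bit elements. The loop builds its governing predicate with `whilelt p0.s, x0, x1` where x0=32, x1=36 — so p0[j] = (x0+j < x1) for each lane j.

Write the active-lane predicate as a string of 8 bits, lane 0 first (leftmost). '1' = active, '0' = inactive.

register lanes = 256/32 = 8
active while 32+j < 36, i.e. j ∈ [0,4) capped at 8 ⇒ 4
bits (lane 0 leftmost): 11110000

predicate = 11110000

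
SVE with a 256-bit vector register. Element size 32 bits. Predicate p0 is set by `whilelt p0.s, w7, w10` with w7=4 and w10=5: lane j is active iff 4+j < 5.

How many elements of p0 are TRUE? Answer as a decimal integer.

register lanes = 256/32 = 8
whilelt: lane j active iff 4+j < 5 → j < 1 → 1 active

vl = 1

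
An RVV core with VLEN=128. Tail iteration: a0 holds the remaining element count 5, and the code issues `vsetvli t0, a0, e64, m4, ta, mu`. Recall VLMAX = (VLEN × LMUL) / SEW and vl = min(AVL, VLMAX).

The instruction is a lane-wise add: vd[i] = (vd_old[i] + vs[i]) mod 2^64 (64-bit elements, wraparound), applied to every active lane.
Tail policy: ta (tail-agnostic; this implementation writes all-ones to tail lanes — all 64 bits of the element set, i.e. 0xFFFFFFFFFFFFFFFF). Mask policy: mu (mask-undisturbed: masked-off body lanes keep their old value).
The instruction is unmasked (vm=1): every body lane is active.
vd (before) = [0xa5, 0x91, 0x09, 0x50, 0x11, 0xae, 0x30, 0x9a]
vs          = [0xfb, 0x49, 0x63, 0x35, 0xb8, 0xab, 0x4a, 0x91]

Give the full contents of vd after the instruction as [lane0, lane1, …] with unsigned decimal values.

lanes per group: 128·4/64 = 8
vl ← min(5, 8) = 5
vd[0] add(0xa5,0xfb) -> 0x1a0
vd[1] add(0x91,0x49) -> 0xda
vd[2] add(0x09,0x63) -> 0x6c
vd[3] add(0x50,0x35) -> 0x85
vd[4] add(0x11,0xb8) -> 0xc9
vd[5] tail/ones -> 0xffffffffffffffff
vd[6] tail/ones -> 0xffffffffffffffff
vd[7] tail/ones -> 0xffffffffffffffff

vd = [416, 218, 108, 133, 201, 18446744073709551615, 18446744073709551615, 18446744073709551615]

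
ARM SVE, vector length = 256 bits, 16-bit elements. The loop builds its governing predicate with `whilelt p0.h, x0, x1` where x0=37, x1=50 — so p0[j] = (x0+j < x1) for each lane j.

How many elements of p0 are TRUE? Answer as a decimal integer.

vl = 13

lane count: 256 div 16 = 16
whilelt: lane j active iff 37+j < 50 → j < 13 → 13 active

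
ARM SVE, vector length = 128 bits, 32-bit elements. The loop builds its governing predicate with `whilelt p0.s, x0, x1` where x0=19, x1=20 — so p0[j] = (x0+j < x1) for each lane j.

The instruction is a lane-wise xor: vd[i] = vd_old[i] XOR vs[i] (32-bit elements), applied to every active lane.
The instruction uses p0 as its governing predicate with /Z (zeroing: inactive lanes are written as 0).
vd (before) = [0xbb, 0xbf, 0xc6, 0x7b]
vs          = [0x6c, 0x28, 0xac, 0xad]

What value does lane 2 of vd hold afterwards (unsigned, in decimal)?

vd[2] = 0

128-bit reg / 32-bit elem → 4 lanes
active while 19+j < 20, i.e. j ∈ [0,1) capped at 4 ⇒ 1
vd[0] xor(0xbb,0x6c) -> 0xd7
vd[1] tail/zero -> 0x00
vd[2] tail/zero -> 0x00
vd[3] tail/zero -> 0x00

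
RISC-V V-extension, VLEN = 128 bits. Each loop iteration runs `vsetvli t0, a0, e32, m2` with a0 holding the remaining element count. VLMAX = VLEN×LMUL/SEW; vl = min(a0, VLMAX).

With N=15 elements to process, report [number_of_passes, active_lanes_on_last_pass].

[iterations, last_vl] = [2, 7]

VLMAX = VLEN×LMUL/SEW = 128×2/32 = 8
N=15: ⌈15/8⌉ = 2 iters; last vl = 15 − 1×8 = 7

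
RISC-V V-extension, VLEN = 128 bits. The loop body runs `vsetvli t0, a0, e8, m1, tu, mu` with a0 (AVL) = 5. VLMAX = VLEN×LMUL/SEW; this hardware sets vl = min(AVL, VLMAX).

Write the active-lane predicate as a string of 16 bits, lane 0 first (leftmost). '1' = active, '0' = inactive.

VLMAX = VLEN×LMUL/SEW = 128×1/8 = 16
AVL=5 ≤ VLMAX=16, so vl = 5
bits (lane 0 leftmost): 1111100000000000

predicate = 1111100000000000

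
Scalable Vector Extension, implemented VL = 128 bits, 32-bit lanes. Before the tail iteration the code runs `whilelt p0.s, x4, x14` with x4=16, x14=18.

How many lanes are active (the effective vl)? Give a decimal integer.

vl = 2

128-bit reg / 32-bit elem → 4 lanes
p0[j] = (16+j < 18); true for j=0..1 → 2 lanes set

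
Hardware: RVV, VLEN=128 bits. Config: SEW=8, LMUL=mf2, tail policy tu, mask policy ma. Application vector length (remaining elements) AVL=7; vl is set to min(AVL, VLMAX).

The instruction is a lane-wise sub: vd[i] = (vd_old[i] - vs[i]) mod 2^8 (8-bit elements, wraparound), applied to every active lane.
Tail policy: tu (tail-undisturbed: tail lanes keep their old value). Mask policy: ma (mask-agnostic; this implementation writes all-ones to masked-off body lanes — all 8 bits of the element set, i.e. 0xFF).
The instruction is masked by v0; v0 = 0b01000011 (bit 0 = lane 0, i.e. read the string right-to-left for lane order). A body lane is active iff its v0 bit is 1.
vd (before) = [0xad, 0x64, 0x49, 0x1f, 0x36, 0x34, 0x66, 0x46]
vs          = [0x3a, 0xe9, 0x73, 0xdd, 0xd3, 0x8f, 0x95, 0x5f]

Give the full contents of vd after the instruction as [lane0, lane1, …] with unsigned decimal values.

VLMAX = VLEN×LMUL/SEW = 128×1/2/8 = 8
vl = min(AVL, VLMAX) = min(7, 8) = 7
vd[0] sub(0xad,0x3a) -> 0x73
vd[1] sub(0x64,0xe9) -> 0x7b
vd[2] mask-off/ones -> 0xff
vd[3] mask-off/ones -> 0xff
vd[4] mask-off/ones -> 0xff
vd[5] mask-off/ones -> 0xff
vd[6] sub(0x66,0x95) -> 0xd1
vd[7] tail/keep -> 0x46

vd = [115, 123, 255, 255, 255, 255, 209, 70]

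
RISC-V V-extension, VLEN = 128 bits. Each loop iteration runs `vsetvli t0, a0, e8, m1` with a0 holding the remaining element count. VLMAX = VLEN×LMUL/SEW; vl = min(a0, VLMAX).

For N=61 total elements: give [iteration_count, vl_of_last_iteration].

[iterations, last_vl] = [4, 13]

VLMAX = (128 × 1) / 8 = 16 lanes
iterations = ceil(61/16) = 4; final-pass vl = 13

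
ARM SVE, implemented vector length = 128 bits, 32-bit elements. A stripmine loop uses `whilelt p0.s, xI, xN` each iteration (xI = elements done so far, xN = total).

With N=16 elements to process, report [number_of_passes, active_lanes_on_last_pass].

[iterations, last_vl] = [4, 4]

lane count: 128 div 32 = 4
N=16: ⌈16/4⌉ = 4 iters; last vl = 16 − 3×4 = 4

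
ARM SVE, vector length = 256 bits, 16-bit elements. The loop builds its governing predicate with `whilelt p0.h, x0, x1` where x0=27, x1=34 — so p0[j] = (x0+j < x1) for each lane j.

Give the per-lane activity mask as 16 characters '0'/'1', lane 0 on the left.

predicate = 1111111000000000

256-bit reg / 16-bit elem → 16 lanes
whilelt: lane j active iff 27+j < 34 → j < 7 → 7 active
bits (lane 0 leftmost): 1111111000000000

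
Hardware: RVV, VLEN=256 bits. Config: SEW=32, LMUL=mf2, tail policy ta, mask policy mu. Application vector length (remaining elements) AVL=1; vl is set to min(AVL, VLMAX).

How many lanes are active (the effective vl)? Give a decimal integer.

VLMAX = VLEN×LMUL/SEW = 256×1/2/32 = 4
AVL=1 ≤ VLMAX=4, so vl = 1

vl = 1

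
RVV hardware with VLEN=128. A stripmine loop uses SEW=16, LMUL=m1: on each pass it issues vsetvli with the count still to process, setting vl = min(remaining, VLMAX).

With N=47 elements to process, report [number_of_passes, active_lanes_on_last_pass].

[iterations, last_vl] = [6, 7]

lanes per group: 128·1/16 = 8
47 elements at 8/iter → 6 passes, remainder 7 on the last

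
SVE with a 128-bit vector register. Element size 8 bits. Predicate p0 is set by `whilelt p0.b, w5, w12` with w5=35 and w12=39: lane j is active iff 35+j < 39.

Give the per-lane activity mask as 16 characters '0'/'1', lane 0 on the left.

register lanes = 128/8 = 16
active while 35+j < 39, i.e. j ∈ [0,4) capped at 16 ⇒ 4
bits (lane 0 leftmost): 1111000000000000

predicate = 1111000000000000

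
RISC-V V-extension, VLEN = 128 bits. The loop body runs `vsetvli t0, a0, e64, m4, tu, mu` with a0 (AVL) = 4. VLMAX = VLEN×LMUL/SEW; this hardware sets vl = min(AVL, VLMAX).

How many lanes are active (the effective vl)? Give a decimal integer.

vl = 4

lanes per group: 128·4/64 = 8
vl = min(AVL, VLMAX) = min(4, 8) = 4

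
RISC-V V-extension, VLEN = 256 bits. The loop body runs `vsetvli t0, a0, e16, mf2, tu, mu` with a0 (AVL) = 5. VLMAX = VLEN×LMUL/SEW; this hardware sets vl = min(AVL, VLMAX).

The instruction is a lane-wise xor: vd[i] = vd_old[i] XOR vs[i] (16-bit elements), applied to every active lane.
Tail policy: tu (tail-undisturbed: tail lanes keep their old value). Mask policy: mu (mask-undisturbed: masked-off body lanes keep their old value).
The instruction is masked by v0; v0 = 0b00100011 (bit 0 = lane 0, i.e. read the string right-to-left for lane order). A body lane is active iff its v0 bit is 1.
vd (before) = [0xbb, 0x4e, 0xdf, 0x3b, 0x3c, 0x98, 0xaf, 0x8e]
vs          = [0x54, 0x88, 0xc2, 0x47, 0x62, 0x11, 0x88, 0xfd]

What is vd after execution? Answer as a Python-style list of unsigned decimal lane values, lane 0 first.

vd = [239, 198, 223, 59, 60, 152, 175, 142]

VLMAX = VLEN×LMUL/SEW = 256×1/2/16 = 8
AVL=5 ≤ VLMAX=8, so vl = 5
lane  0: xor(0xbb,0x54) ⇒ 0xef
lane  1: xor(0x4e,0x88) ⇒ 0xc6
lane  2: mask-off/keep ⇒ 0xdf
lane  3: mask-off/keep ⇒ 0x3b
lane  4: mask-off/keep ⇒ 0x3c
lane  5: tail/keep ⇒ 0x98
lane  6: tail/keep ⇒ 0xaf
lane  7: tail/keep ⇒ 0x8e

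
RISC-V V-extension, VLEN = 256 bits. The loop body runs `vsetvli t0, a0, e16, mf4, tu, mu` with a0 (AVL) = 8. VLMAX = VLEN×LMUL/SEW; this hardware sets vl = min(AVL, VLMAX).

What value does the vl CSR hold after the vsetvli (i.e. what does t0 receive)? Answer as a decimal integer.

vl = 4

VLMAX = (256 × 1/4) / 16 = 4 lanes
AVL=8 > VLMAX=4, so vl = 4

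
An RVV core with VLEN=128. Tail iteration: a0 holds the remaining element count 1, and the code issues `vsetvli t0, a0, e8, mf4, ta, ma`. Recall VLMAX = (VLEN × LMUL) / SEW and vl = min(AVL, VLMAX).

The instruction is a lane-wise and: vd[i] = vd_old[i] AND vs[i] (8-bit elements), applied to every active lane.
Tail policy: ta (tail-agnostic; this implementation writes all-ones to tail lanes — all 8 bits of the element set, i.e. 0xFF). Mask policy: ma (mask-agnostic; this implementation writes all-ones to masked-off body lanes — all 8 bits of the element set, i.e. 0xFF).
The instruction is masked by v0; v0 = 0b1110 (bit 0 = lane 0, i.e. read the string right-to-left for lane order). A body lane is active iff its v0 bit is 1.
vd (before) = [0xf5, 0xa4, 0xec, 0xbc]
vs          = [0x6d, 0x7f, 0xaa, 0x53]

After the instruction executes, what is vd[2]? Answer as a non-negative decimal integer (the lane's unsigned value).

vd[2] = 255

VLMAX = (128 × 1/4) / 8 = 4 lanes
vl ← min(1, 4) = 1
[0] mask-off/ones = 0xff
[1] tail/ones = 0xff
[2] tail/ones = 0xff
[3] tail/ones = 0xff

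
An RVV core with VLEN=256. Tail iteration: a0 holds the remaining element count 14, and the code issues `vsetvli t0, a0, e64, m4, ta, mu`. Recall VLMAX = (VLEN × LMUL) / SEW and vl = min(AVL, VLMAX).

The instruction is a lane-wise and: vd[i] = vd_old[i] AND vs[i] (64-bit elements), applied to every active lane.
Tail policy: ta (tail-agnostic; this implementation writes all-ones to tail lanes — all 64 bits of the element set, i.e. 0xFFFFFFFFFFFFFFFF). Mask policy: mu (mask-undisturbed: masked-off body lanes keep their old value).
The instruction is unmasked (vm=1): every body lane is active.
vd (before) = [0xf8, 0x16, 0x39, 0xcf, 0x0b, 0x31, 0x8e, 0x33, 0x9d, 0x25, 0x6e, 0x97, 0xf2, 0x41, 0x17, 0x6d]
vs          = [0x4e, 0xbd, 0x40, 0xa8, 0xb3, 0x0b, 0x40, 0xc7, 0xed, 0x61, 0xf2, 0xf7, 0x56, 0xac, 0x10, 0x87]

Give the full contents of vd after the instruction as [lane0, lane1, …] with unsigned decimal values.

vd = [72, 20, 0, 136, 3, 1, 0, 3, 141, 33, 98, 151, 82, 0, 18446744073709551615, 18446744073709551615]

VLMAX = VLEN×LMUL/SEW = 256×4/64 = 16
vl = min(AVL, VLMAX) = min(14, 16) = 14
vd[0] and(0xf8,0x4e) -> 0x48
vd[1] and(0x16,0xbd) -> 0x14
vd[2] and(0x39,0x40) -> 0x00
vd[3] and(0xcf,0xa8) -> 0x88
vd[4] and(0x0b,0xb3) -> 0x03
vd[5] and(0x31,0x0b) -> 0x01
vd[6] and(0x8e,0x40) -> 0x00
vd[7] and(0x33,0xc7) -> 0x03
vd[8] and(0x9d,0xed) -> 0x8d
vd[9] and(0x25,0x61) -> 0x21
vd[10] and(0x6e,0xf2) -> 0x62
vd[11] and(0x97,0xf7) -> 0x97
vd[12] and(0xf2,0x56) -> 0x52
vd[13] and(0x41,0xac) -> 0x00
vd[14] tail/ones -> 0xffffffffffffffff
vd[15] tail/ones -> 0xffffffffffffffff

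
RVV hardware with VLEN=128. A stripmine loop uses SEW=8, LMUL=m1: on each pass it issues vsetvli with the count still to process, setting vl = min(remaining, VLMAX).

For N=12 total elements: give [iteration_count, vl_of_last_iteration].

[iterations, last_vl] = [1, 12]

VLMAX = VLEN×LMUL/SEW = 128×1/8 = 16
N=12: ⌈12/16⌉ = 1 iters; last vl = 12 − 0×16 = 12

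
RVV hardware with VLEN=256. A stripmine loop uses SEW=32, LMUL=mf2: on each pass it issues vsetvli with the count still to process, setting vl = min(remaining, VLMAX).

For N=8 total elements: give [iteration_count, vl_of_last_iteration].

[iterations, last_vl] = [2, 4]

VLMAX = (256 × 1/2) / 32 = 4 lanes
iterations = ceil(8/4) = 2; final-pass vl = 4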